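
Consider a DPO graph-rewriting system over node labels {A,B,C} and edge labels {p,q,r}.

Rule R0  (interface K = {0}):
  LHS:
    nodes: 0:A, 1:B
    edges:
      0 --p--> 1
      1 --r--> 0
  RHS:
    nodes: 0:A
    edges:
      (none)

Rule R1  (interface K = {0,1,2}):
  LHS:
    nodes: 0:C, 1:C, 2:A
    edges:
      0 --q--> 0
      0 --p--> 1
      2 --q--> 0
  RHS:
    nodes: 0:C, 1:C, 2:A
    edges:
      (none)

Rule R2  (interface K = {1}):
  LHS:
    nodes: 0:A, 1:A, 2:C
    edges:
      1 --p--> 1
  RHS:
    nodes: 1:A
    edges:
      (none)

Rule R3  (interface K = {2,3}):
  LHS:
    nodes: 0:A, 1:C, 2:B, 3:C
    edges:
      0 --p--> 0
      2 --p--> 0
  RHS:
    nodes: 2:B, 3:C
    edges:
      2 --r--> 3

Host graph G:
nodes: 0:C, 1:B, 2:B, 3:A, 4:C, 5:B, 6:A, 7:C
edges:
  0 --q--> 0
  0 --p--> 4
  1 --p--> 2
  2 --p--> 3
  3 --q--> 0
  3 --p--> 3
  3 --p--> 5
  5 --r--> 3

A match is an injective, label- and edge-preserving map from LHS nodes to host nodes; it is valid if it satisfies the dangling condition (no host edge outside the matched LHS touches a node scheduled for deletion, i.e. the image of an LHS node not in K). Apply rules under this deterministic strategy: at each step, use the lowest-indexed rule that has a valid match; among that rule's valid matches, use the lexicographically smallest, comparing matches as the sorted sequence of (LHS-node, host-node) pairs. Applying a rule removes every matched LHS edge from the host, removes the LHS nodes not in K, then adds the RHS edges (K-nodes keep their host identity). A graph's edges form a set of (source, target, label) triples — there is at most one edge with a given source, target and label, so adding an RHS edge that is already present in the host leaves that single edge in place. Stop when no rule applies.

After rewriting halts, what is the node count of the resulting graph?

Answer: 5

Rewrite trace:
start.  V:8 E:8  edges: 0-q->0 0-p->4 1-p->2 2-p->3 3-q->0 3-p->3 3-p->5 5-r->3
1. fire R0 via {0↦3, 1↦5}  →  V:7 E:6  edges: 0-q->0 0-p->4 1-p->2 2-p->3 3-q->0 3-p->3
2. fire R1 via {0↦0, 1↦4, 2↦3}  →  V:7 E:3  edges: 1-p->2 2-p->3 3-p->3
3. fire R2 via {0↦6, 1↦3, 2↦0}  →  V:5 E:2  edges: 1-p->2 2-p->3
normal form: no rule applies after step 3
NF nodes: {1:B, 2:B, 3:A, 4:C, 7:C}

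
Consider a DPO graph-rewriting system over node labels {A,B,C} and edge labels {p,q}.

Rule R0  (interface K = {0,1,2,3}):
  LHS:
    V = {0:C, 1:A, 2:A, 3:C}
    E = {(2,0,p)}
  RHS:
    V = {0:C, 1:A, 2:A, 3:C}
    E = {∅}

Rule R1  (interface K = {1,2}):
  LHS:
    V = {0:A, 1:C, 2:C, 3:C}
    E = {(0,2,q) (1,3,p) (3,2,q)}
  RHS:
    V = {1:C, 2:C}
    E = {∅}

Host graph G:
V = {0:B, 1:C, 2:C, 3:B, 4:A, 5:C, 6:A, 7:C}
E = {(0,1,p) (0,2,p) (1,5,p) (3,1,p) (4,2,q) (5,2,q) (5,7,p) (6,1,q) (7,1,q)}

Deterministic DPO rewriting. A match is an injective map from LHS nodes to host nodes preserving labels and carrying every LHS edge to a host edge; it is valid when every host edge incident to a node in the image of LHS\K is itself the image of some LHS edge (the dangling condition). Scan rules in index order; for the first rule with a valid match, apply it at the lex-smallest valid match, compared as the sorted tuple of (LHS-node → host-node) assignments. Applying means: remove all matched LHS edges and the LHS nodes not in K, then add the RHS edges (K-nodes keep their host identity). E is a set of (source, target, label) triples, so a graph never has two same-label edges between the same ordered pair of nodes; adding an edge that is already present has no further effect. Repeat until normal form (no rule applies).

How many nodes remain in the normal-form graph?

start.  V:8 E:9  edges: 0-p->1 0-p->2 1-p->5 3-p->1 4-q->2 5-q->2 5-p->7 6-q->1 7-q->1
1. fire R1 via {0↦6, 1↦5, 2↦1, 3↦7}  →  V:6 E:6  edges: 0-p->1 0-p->2 1-p->5 3-p->1 4-q->2 5-q->2
2. fire R1 via {0↦4, 1↦1, 2↦2, 3↦5}  →  V:4 E:3  edges: 0-p->1 0-p->2 3-p->1
final graph: no rule applies after step 2
NF nodes: {0:B, 1:C, 2:C, 3:B}

Answer: 4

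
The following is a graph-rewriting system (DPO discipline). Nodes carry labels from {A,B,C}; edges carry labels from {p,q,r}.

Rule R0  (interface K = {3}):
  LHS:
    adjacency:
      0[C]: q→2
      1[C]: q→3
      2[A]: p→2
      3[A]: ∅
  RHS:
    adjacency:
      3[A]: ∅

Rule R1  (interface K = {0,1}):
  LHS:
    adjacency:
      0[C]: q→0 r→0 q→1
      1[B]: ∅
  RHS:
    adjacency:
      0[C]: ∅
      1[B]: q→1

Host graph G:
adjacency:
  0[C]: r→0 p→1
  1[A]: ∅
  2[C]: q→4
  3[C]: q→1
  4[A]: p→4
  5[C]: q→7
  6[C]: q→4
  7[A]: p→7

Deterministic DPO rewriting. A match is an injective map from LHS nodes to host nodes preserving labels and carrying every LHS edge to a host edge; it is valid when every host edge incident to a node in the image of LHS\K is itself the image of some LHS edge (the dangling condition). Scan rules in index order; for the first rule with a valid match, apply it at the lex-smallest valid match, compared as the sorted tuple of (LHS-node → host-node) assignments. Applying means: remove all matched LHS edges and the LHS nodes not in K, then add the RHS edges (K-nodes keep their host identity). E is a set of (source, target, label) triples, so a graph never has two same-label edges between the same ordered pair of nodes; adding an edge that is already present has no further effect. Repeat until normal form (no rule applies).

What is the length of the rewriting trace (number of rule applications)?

[0] host  ⇒  8 nodes, 8 edges  {0-r->0 0-p->1 2-q->4 3-q->1 4-p->4 5-q->7 6-q->4 7-p->7}
[1] R0 @ {0↦5, 1↦2, 2↦7, 3↦4}  ⇒  5 nodes, 5 edges  {0-r->0 0-p->1 3-q->1 4-p->4 6-q->4}
[2] R0 @ {0↦6, 1↦3, 2↦4, 3↦1}  ⇒  2 nodes, 2 edges  {0-r->0 0-p->1}
halt: no rule applies after step 2

Answer: 2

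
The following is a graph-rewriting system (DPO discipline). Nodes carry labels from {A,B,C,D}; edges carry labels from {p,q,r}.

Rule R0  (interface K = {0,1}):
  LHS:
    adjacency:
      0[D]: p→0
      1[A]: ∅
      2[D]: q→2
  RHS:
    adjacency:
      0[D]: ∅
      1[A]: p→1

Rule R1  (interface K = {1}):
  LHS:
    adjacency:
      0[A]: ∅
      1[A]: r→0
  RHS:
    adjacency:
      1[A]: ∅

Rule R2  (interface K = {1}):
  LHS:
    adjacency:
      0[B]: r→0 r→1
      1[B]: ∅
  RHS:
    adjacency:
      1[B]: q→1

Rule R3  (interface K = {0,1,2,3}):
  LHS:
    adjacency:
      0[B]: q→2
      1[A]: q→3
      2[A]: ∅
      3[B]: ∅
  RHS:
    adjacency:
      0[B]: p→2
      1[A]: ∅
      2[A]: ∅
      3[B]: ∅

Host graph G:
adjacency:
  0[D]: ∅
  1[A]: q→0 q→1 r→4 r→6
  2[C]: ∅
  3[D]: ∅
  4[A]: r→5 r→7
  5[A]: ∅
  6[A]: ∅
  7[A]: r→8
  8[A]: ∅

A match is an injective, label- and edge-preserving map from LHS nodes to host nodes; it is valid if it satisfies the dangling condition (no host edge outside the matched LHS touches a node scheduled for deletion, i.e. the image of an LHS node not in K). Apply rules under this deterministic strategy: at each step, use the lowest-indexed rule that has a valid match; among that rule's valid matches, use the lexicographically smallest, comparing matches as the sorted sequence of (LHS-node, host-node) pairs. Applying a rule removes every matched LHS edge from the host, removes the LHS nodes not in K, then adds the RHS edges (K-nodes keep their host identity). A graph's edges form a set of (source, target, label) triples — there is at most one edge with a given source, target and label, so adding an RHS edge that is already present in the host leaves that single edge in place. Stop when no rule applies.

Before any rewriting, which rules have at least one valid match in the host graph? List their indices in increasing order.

Answer: [R1]

Derivation:
R0: no valid match — LHS pattern not found
R1: 3 valid matches — {0↦5, 1↦4}, {0↦6, 1↦1}, {0↦8, 1↦7}
R2: no valid match — LHS pattern not found
R3: no valid match — LHS pattern not found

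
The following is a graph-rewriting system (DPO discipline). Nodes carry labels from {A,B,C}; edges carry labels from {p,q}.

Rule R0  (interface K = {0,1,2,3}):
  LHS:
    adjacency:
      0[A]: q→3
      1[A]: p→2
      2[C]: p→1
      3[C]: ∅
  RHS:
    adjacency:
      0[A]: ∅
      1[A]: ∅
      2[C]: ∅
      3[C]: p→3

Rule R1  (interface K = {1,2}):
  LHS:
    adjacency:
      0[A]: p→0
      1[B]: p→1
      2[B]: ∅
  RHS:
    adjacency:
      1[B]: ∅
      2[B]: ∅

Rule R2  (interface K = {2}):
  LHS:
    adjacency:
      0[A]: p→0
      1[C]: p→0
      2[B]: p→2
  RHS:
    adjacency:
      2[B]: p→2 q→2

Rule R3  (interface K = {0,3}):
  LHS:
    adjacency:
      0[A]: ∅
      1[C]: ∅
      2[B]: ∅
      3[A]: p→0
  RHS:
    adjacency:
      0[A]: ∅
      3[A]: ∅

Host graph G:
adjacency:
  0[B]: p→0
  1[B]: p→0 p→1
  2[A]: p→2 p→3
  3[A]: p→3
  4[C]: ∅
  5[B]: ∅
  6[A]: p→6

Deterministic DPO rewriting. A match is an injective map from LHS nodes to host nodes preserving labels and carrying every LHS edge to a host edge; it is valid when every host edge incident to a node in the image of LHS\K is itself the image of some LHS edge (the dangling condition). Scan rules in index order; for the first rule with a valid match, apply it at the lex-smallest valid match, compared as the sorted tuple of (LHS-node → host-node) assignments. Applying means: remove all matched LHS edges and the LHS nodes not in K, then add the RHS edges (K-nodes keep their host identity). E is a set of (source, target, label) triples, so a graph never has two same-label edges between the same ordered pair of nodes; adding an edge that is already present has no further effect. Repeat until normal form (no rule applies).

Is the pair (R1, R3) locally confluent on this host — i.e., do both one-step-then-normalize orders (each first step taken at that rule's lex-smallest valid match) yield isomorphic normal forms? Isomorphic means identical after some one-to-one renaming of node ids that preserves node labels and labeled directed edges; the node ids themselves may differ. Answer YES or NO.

branch R1-first: apply at {0↦6, 1↦0, 2↦1} → |E|=5, then 2 more step(s) → NF |V|=3 |E|=2 V={0:B, 1:B, 3:A} E=1-p->0 3-p->3
branch R3-first: apply at {0↦3, 1↦4, 2↦5, 3↦2} → |E|=6, then 2 more step(s) → NF |V|=3 |E|=2 V={0:B, 1:B, 6:A} E=1-p->0 6-p->6
graphs isomorphic (equal up to label-preserving node renaming)

Answer: YES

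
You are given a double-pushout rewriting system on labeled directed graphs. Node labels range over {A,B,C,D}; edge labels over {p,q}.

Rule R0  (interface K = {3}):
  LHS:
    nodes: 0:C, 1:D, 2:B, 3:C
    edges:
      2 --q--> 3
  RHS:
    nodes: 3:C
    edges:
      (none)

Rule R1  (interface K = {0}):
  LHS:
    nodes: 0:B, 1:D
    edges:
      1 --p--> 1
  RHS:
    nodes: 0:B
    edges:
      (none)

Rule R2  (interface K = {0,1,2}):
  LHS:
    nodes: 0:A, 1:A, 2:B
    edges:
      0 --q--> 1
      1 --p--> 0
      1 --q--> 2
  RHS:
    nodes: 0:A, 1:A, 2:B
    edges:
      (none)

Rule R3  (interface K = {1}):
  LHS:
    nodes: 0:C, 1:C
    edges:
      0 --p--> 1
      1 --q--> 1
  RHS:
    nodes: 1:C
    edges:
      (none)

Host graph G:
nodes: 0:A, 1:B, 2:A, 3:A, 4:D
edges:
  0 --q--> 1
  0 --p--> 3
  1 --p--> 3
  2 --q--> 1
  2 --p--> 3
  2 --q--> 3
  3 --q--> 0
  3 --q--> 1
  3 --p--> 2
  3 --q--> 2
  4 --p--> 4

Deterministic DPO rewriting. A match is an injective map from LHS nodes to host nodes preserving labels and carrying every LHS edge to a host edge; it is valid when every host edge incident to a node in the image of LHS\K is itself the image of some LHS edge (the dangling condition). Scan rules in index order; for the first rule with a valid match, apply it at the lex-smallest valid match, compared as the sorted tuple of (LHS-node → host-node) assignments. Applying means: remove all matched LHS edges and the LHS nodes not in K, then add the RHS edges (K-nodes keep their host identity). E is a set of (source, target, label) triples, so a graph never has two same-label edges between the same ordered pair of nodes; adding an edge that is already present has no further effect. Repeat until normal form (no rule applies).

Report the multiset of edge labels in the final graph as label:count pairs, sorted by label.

Answer: p:1

Steps:
start.  V:5 E:11  edges: 0-q->1 0-p->3 1-p->3 2-q->1 2-p->3 2-q->3 3-q->0 3-q->1 3-p->2 3-q->2 4-p->4
1. fire R1 via {0↦1, 1↦4}  →  V:4 E:10  edges: 0-q->1 0-p->3 1-p->3 2-q->1 2-p->3 2-q->3 3-q->0 3-q->1 3-p->2 3-q->2
2. fire R2 via {0↦2, 1↦3, 2↦1}  →  V:4 E:7  edges: 0-q->1 0-p->3 1-p->3 2-q->1 2-p->3 3-q->0 3-q->2
3. fire R2 via {0↦3, 1↦0, 2↦1}  →  V:4 E:4  edges: 1-p->3 2-q->1 2-p->3 3-q->2
4. fire R2 via {0↦3, 1↦2, 2↦1}  →  V:4 E:1  edges: 1-p->3
final graph: no rule applies after step 4
NF edges: [(1, 3, 'p')]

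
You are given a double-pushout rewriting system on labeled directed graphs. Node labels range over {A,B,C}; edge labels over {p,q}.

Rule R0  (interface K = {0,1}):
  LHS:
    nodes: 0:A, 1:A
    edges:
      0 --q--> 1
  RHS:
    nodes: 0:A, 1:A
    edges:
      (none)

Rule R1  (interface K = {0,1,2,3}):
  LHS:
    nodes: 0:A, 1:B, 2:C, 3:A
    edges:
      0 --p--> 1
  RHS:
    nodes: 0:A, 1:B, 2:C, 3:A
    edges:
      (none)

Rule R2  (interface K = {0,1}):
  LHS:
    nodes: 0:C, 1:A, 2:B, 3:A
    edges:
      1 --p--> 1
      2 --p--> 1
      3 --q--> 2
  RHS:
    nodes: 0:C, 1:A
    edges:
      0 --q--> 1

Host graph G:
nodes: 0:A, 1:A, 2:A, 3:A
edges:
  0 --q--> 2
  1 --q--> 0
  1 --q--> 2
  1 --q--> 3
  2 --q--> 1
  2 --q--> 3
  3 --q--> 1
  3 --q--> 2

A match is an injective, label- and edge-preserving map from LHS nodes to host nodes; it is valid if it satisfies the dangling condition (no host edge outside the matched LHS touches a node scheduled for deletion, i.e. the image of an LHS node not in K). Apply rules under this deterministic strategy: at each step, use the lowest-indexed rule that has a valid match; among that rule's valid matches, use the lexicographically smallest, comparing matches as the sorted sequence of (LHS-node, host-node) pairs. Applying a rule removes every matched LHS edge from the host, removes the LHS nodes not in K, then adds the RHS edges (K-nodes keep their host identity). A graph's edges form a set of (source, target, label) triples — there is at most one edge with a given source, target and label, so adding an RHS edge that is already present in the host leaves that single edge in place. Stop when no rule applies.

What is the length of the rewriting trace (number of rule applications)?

initial: |V|=4 |E|=8  E = 0-q->2 1-q->0 1-q->2 1-q->3 2-q->1 2-q->3 3-q->1 3-q->2
step 1: apply R0 at {0↦0, 1↦2}  → |V|=4 |E|=7  E = 1-q->0 1-q->2 1-q->3 2-q->1 2-q->3 3-q->1 3-q->2
step 2: apply R0 at {0↦1, 1↦0}  → |V|=4 |E|=6  E = 1-q->2 1-q->3 2-q->1 2-q->3 3-q->1 3-q->2
step 3: apply R0 at {0↦1, 1↦2}  → |V|=4 |E|=5  E = 1-q->3 2-q->1 2-q->3 3-q->1 3-q->2
step 4: apply R0 at {0↦1, 1↦3}  → |V|=4 |E|=4  E = 2-q->1 2-q->3 3-q->1 3-q->2
step 5: apply R0 at {0↦2, 1↦1}  → |V|=4 |E|=3  E = 2-q->3 3-q->1 3-q->2
step 6: apply R0 at {0↦2, 1↦3}  → |V|=4 |E|=2  E = 3-q->1 3-q->2
step 7: apply R0 at {0↦3, 1↦1}  → |V|=4 |E|=1  E = 3-q->2
step 8: apply R0 at {0↦3, 1↦2}  → |V|=4 |E|=0  E = ∅
normal form: no rule applies after step 8

Answer: 8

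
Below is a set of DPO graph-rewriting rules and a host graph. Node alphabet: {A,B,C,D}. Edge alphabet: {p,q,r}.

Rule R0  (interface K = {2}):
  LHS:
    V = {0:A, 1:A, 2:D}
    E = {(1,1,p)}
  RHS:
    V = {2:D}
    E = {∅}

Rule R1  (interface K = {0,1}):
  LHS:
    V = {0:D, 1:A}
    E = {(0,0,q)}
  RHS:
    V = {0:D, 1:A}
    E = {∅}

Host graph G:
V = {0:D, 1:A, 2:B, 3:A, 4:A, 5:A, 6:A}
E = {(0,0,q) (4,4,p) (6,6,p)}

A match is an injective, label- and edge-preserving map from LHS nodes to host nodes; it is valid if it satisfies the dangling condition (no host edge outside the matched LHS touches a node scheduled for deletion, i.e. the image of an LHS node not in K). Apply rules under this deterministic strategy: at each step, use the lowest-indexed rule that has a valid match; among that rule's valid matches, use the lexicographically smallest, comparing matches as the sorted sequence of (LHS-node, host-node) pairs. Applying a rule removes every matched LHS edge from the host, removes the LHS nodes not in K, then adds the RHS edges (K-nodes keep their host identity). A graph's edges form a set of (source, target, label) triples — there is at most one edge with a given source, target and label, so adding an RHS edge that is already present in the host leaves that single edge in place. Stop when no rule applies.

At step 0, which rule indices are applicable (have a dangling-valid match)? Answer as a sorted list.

R0: 6 valid matches — {0↦1, 1↦4, 2↦0}, {0↦1, 1↦6, 2↦0}, {0↦3, 1↦4, 2↦0} (+3 more)
R1: 5 valid matches — {0↦0, 1↦1}, {0↦0, 1↦3}, {0↦0, 1↦4} (+2 more)

Answer: [R0,R1]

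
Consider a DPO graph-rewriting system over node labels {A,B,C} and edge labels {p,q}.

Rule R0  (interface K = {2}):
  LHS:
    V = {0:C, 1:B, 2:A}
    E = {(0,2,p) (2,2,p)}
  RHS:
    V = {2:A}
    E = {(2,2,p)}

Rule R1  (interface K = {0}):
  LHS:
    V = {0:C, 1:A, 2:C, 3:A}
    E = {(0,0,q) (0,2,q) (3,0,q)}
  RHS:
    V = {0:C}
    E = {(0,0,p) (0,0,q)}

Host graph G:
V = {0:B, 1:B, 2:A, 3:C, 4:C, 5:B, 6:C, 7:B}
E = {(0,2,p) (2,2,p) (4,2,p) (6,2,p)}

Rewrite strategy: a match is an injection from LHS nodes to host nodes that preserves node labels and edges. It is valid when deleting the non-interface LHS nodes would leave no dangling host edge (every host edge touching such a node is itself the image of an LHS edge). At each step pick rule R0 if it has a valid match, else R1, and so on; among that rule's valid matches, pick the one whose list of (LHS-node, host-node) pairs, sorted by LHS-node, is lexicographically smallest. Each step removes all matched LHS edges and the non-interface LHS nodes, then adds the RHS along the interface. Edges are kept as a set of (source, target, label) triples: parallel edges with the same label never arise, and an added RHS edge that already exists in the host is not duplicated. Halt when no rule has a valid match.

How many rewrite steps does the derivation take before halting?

Answer: 2

Steps:
[0] host  ⇒  8 nodes, 4 edges  {0-p->2 2-p->2 4-p->2 6-p->2}
[1] R0 @ {0↦4, 1↦1, 2↦2}  ⇒  6 nodes, 3 edges  {0-p->2 2-p->2 6-p->2}
[2] R0 @ {0↦6, 1↦5, 2↦2}  ⇒  4 nodes, 2 edges  {0-p->2 2-p->2}
halt: no rule applies after step 2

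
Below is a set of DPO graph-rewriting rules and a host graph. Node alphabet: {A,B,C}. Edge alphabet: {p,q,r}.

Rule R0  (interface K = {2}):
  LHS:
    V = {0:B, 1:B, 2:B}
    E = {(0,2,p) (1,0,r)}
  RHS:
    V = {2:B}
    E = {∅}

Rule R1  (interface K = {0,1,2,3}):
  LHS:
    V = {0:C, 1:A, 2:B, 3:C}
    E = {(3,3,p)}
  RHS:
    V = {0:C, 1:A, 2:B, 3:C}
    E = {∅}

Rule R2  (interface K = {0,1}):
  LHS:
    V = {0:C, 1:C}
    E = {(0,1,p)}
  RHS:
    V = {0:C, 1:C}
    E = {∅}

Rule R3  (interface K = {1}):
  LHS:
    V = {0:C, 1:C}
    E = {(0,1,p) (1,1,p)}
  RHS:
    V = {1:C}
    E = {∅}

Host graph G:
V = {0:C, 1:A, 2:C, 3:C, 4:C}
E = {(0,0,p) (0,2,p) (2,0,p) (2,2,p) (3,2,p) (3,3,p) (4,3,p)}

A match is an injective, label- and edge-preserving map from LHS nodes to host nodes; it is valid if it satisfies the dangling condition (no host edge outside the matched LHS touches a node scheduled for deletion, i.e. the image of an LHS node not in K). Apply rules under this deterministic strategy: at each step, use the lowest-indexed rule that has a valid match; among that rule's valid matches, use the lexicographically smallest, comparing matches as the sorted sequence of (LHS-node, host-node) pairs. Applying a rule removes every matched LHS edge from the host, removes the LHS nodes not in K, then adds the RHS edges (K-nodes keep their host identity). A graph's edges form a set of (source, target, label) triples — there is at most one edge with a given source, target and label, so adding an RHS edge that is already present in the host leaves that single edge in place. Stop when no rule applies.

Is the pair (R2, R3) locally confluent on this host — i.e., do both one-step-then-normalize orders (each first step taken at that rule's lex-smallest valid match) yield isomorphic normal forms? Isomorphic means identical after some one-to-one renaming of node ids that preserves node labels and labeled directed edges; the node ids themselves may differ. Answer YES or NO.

Answer: NO

Rewrite trace:
branch R2-first: apply at {0↦0, 1↦2} → |E|=6, then 3 more step(s) → NF |V|=5 |E|=3 V={0:C, 1:A, 2:C, 3:C, 4:C} E=0-p->0 2-p->2 3-p->3
branch R3-first: apply at {0↦4, 1↦3} → |E|=5, then 3 more step(s) → NF |V|=4 |E|=2 V={0:C, 1:A, 2:C, 3:C} E=0-p->0 2-p->2
graphs not isomorphic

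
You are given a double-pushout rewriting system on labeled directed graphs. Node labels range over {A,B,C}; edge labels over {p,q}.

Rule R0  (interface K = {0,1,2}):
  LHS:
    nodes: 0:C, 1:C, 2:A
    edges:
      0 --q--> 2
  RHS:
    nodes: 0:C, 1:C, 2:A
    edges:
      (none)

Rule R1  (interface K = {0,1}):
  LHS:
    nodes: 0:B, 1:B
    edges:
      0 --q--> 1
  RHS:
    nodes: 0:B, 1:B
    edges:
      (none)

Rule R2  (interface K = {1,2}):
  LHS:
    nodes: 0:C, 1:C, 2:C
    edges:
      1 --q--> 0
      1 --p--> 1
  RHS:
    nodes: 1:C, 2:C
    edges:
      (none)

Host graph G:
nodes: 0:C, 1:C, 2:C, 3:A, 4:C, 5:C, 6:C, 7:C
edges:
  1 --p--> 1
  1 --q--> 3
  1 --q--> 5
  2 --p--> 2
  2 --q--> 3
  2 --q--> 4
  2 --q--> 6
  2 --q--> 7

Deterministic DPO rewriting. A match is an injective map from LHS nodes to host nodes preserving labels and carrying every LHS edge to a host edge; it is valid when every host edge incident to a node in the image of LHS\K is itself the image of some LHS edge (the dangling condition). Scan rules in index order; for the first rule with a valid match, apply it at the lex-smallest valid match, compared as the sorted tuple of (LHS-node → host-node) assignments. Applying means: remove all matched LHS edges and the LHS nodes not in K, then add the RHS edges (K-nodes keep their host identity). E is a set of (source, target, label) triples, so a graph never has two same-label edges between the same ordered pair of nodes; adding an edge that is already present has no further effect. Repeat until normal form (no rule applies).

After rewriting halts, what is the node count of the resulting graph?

initial: |V|=8 |E|=8  E = 1-p->1 1-q->3 1-q->5 2-p->2 2-q->3 2-q->4 2-q->6 2-q->7
step 1: apply R0 at {0↦1, 1↦0, 2↦3}  → |V|=8 |E|=7  E = 1-p->1 1-q->5 2-p->2 2-q->3 2-q->4 2-q->6 2-q->7
step 2: apply R0 at {0↦2, 1↦0, 2↦3}  → |V|=8 |E|=6  E = 1-p->1 1-q->5 2-p->2 2-q->4 2-q->6 2-q->7
step 3: apply R2 at {0↦4, 1↦2, 2↦0}  → |V|=7 |E|=4  E = 1-p->1 1-q->5 2-q->6 2-q->7
step 4: apply R2 at {0↦5, 1↦1, 2↦0}  → |V|=6 |E|=2  E = 2-q->6 2-q->7
normal form: no rule applies after step 4
NF nodes: {0:C, 1:C, 2:C, 3:A, 6:C, 7:C}

Answer: 6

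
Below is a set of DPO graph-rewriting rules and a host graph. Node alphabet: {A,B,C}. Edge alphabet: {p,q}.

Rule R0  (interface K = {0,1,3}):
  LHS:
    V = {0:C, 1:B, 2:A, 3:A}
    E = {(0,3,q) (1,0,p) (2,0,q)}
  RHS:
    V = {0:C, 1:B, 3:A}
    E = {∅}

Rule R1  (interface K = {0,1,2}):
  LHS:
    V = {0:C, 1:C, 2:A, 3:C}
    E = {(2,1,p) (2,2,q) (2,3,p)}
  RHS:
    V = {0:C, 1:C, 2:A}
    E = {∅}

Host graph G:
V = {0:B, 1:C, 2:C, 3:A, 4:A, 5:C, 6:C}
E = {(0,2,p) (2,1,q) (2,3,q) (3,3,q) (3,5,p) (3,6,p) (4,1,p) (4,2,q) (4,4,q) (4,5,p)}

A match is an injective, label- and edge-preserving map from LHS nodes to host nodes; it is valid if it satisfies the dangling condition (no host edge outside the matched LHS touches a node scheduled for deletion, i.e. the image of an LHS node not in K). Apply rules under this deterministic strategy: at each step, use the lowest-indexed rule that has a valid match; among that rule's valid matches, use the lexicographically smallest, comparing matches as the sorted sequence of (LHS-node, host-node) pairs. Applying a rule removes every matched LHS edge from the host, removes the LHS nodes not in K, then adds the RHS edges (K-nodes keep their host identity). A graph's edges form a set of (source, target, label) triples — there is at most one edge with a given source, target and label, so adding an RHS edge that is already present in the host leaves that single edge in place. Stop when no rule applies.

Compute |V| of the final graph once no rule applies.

Answer: 4

Rewrite trace:
[0] host  ⇒  7 nodes, 10 edges  {0-p->2 2-q->1 2-q->3 3-q->3 3-p->5 3-p->6 4-p->1 4-q->2 4-q->4 4-p->5}
[1] R1 @ {0↦1, 1↦5, 2↦3, 3↦6}  ⇒  6 nodes, 7 edges  {0-p->2 2-q->1 2-q->3 4-p->1 4-q->2 4-q->4 4-p->5}
[2] R1 @ {0↦2, 1↦1, 2↦4, 3↦5}  ⇒  5 nodes, 4 edges  {0-p->2 2-q->1 2-q->3 4-q->2}
[3] R0 @ {0↦2, 1↦0, 2↦4, 3↦3}  ⇒  4 nodes, 1 edges  {2-q->1}
halt: no rule applies after step 3
NF nodes: {0:B, 1:C, 2:C, 3:A}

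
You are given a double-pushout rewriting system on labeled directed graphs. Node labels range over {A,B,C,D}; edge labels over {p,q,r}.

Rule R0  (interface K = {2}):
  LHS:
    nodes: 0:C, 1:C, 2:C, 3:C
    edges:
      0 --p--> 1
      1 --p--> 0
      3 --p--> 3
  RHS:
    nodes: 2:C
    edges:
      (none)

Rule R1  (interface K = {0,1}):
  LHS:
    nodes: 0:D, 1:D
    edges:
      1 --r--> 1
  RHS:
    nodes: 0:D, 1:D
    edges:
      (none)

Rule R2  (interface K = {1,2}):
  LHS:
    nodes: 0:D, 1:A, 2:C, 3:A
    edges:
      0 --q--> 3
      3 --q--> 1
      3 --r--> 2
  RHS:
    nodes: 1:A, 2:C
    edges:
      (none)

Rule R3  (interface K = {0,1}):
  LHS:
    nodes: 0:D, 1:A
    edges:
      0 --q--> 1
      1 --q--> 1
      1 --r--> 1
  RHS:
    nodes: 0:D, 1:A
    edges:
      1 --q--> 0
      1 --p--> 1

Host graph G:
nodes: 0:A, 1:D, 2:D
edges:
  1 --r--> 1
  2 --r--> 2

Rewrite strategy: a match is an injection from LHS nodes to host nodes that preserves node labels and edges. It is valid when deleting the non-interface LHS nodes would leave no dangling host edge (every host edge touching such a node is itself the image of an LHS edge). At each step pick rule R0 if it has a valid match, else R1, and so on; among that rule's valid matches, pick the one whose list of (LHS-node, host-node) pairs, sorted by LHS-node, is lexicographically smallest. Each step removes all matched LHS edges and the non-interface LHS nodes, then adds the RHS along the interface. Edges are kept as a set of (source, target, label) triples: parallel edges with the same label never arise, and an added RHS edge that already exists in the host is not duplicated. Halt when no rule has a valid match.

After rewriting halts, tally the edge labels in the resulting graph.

initial: |V|=3 |E|=2  E = 1-r->1 2-r->2
step 1: apply R1 at {0↦1, 1↦2}  → |V|=3 |E|=1  E = 1-r->1
step 2: apply R1 at {0↦2, 1↦1}  → |V|=3 |E|=0  E = ∅
halt: no rule applies after step 2
NF edges: []

Answer: (no edges)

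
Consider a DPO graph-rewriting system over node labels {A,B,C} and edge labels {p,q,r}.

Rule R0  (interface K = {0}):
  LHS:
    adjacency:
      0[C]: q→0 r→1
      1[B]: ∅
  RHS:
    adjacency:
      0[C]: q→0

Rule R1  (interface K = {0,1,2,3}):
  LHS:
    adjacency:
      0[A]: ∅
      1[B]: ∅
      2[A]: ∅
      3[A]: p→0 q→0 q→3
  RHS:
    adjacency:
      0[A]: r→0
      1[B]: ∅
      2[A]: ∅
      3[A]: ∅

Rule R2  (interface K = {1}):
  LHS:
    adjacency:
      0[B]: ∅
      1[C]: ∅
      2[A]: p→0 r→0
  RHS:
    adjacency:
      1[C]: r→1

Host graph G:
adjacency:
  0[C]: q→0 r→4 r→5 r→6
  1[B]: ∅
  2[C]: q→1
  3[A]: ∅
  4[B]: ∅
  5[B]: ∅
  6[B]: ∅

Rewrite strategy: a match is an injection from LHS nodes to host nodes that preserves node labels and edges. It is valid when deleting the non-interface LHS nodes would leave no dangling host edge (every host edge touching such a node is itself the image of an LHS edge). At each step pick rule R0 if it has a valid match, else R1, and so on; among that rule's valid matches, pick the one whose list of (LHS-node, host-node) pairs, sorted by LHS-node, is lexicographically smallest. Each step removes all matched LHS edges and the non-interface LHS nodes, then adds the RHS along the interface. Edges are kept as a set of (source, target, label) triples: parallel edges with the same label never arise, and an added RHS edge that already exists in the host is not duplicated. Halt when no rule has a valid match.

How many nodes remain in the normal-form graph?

start.  V:7 E:5  edges: 0-q->0 0-r->4 0-r->5 0-r->6 2-q->1
1. fire R0 via {0↦0, 1↦4}  →  V:6 E:4  edges: 0-q->0 0-r->5 0-r->6 2-q->1
2. fire R0 via {0↦0, 1↦5}  →  V:5 E:3  edges: 0-q->0 0-r->6 2-q->1
3. fire R0 via {0↦0, 1↦6}  →  V:4 E:2  edges: 0-q->0 2-q->1
halt: no rule applies after step 3
NF nodes: {0:C, 1:B, 2:C, 3:A}

Answer: 4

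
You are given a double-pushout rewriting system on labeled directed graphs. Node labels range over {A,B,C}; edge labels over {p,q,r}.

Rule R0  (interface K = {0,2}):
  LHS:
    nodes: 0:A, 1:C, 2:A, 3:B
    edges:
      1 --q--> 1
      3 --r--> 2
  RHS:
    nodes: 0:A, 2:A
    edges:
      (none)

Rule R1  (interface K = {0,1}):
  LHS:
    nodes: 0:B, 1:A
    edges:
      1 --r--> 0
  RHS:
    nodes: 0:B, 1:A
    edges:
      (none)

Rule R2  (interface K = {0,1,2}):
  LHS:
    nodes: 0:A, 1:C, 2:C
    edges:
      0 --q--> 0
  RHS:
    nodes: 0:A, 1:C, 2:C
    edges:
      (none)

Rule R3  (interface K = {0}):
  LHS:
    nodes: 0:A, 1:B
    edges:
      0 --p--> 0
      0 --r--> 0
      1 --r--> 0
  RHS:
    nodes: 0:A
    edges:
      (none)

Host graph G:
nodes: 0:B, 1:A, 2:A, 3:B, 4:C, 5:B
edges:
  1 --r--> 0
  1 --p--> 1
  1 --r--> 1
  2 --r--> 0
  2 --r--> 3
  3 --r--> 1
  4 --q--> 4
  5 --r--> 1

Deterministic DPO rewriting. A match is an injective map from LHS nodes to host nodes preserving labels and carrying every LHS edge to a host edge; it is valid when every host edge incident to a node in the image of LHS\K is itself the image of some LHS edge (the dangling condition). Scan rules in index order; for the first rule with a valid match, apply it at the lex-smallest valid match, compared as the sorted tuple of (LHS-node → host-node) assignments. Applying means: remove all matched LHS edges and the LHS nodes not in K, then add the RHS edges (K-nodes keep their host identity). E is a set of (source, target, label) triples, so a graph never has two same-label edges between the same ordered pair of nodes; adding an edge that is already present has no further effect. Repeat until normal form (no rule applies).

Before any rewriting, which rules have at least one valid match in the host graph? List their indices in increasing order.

Answer: [R0,R1,R3]

Rewrite trace:
R0: 1 valid match — {0↦2, 1↦4, 2↦1, 3↦5}
R1: 3 valid matches — {0↦0, 1↦1}, {0↦0, 1↦2}, {0↦3, 1↦2}
R2: no valid match — LHS pattern not found
R3: 1 valid match — {0↦1, 1↦5}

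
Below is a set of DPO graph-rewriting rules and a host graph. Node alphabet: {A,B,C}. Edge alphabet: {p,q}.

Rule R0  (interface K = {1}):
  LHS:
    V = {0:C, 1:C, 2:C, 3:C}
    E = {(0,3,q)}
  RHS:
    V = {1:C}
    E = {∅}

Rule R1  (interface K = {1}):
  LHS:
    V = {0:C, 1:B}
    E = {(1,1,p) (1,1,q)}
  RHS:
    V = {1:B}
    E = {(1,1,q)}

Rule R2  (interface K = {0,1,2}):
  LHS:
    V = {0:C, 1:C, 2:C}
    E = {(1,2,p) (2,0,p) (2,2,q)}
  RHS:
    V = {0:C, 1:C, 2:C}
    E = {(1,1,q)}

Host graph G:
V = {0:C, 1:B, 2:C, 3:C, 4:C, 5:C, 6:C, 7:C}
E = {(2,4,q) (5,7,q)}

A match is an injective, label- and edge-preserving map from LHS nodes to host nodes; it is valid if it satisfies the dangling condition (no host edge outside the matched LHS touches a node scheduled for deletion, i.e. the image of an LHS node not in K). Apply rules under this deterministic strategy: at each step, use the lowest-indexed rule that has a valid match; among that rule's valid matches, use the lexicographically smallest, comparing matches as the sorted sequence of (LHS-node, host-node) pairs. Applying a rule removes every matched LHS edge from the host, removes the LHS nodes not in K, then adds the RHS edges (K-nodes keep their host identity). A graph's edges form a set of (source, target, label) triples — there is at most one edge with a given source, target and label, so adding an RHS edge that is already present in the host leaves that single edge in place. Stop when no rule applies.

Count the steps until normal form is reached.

Answer: 2

Steps:
start.  V:8 E:2  edges: 2-q->4 5-q->7
1. fire R0 via {0↦2, 1↦0, 2↦3, 3↦4}  →  V:5 E:1  edges: 5-q->7
2. fire R0 via {0↦5, 1↦0, 2↦6, 3↦7}  →  V:2 E:0  edges: ∅
normal form: no rule applies after step 2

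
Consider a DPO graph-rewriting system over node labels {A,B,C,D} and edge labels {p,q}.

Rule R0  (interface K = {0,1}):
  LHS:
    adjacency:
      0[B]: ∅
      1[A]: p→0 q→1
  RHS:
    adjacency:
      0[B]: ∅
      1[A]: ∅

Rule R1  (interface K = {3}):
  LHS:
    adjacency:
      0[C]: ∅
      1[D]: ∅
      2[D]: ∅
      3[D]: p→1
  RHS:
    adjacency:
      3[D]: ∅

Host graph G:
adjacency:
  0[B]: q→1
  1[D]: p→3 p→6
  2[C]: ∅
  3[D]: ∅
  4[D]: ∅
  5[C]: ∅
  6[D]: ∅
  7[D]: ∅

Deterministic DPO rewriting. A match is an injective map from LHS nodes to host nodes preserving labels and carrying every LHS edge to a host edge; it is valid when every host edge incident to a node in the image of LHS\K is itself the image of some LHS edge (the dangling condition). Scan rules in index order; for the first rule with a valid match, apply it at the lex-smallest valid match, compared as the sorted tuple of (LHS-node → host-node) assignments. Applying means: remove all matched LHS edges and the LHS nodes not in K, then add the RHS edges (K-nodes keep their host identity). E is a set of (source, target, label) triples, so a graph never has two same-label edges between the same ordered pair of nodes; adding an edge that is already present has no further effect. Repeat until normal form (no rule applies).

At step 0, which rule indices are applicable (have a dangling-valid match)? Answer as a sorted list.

Answer: [R1]

Derivation:
R0: no valid match — LHS pattern not found
R1: 8 valid matches — {0↦2, 1↦3, 2↦4, 3↦1}, {0↦2, 1↦3, 2↦7, 3↦1}, {0↦2, 1↦6, 2↦4, 3↦1} (+5 more)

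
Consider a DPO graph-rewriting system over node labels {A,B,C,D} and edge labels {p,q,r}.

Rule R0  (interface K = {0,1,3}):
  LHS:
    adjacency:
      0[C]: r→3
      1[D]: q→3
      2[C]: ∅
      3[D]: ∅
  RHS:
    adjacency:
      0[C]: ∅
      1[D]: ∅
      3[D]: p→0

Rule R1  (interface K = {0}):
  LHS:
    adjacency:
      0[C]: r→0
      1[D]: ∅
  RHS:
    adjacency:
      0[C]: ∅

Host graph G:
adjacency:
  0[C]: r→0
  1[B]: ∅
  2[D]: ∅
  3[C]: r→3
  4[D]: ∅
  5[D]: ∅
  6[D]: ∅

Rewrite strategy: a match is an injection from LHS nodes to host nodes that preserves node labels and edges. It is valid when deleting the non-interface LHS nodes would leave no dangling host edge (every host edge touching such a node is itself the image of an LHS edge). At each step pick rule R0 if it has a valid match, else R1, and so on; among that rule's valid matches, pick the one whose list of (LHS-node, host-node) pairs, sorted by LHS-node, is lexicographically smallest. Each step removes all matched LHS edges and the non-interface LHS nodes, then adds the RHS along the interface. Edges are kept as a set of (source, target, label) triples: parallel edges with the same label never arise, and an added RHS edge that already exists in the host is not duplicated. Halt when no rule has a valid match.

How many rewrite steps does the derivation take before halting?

initial: |V|=7 |E|=2  E = 0-r->0 3-r->3
step 1: apply R1 at {0↦0, 1↦2}  → |V|=6 |E|=1  E = 3-r->3
step 2: apply R1 at {0↦3, 1↦4}  → |V|=5 |E|=0  E = ∅
halt: no rule applies after step 2

Answer: 2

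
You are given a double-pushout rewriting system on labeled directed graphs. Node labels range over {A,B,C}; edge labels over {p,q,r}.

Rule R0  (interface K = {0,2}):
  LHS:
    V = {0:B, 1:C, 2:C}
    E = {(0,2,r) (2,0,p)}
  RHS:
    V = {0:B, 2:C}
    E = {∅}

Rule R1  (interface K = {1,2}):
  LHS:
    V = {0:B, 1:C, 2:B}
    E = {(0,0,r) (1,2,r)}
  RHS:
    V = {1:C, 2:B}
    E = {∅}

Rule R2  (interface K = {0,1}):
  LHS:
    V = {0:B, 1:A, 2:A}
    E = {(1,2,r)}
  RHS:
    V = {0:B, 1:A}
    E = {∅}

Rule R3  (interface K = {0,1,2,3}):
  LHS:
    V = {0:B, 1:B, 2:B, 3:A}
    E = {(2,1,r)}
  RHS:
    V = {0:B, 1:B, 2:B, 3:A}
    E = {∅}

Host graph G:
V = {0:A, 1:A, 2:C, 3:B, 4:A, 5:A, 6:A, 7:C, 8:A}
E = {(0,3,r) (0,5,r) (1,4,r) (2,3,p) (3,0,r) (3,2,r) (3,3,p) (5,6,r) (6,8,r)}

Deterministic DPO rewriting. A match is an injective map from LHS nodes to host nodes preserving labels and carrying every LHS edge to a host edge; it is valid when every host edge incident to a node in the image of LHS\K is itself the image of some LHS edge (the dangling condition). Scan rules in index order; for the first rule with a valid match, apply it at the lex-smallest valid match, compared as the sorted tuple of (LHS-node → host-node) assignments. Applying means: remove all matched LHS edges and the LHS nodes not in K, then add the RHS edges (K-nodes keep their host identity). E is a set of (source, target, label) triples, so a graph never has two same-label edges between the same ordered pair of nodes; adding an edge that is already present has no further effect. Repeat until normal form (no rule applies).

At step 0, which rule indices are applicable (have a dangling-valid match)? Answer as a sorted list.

R0: 1 valid match — {0↦3, 1↦7, 2↦2}
R1: no valid match — LHS pattern not found
R2: 2 valid matches — {0↦3, 1↦1, 2↦4}, {0↦3, 1↦6, 2↦8}
R3: no valid match — LHS pattern not found

Answer: [R0,R2]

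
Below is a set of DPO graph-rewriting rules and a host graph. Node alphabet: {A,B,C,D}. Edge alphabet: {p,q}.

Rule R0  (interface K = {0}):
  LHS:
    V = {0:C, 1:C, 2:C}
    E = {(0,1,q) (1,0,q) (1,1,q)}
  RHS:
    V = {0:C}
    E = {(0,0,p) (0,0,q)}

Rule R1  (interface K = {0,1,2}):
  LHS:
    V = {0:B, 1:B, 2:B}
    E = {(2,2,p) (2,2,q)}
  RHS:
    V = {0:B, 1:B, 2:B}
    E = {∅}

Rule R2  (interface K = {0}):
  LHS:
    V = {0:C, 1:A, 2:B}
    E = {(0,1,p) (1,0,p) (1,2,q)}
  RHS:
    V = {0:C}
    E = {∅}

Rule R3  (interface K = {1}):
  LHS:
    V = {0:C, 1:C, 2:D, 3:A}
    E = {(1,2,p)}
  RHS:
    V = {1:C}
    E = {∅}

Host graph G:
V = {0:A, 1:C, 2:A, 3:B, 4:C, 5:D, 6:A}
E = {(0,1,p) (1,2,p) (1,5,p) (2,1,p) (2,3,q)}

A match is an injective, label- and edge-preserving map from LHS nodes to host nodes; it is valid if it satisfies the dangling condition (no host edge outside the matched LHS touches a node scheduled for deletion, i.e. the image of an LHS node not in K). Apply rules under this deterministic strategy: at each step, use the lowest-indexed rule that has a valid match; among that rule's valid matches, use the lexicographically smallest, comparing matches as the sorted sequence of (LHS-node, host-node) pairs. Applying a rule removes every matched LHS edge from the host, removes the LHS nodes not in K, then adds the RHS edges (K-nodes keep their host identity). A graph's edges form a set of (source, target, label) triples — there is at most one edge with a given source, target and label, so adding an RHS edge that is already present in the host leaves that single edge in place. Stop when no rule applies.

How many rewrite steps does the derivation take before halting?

start.  V:7 E:5  edges: 0-p->1 1-p->2 1-p->5 2-p->1 2-q->3
1. fire R2 via {0↦1, 1↦2, 2↦3}  →  V:5 E:2  edges: 0-p->1 1-p->5
2. fire R3 via {0↦4, 1↦1, 2↦5, 3↦6}  →  V:2 E:1  edges: 0-p->1
normal form: no rule applies after step 2

Answer: 2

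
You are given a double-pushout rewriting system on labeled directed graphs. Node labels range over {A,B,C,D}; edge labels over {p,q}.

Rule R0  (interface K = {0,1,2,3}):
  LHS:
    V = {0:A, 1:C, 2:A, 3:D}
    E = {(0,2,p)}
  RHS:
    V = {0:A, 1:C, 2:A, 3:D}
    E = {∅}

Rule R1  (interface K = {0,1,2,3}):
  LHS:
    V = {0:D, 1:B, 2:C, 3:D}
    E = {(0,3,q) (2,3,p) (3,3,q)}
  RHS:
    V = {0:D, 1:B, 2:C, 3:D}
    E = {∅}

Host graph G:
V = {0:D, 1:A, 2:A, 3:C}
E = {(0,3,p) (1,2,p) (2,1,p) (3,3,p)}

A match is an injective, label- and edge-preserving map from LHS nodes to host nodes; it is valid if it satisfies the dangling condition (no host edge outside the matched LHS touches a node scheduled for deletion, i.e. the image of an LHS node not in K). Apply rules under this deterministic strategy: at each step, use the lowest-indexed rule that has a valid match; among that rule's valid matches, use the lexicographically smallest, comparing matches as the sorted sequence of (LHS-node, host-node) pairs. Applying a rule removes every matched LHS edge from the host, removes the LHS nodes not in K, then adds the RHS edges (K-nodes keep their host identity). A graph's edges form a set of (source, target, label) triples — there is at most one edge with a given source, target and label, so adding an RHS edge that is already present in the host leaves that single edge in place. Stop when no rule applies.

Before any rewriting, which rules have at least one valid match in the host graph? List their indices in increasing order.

Answer: [R0]

Derivation:
R0: 2 valid matches — {0↦1, 1↦3, 2↦2, 3↦0}, {0↦2, 1↦3, 2↦1, 3↦0}
R1: no valid match — LHS pattern not found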